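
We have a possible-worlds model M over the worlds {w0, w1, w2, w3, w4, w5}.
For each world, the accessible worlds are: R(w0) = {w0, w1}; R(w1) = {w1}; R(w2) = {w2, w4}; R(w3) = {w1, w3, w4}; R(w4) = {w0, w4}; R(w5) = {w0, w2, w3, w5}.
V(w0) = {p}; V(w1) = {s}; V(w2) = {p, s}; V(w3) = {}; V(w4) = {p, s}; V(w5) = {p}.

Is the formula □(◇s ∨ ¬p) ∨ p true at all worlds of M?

Let φ = □(◇s ∨ ¬p) ∨ p. Evaluate φ at each world:
  w0 (successors {w0, w1}): φ is true.
  w1 (successors {w1}): φ is true.
  w2 (successors {w2, w4}): φ is true.
  w3 (successors {w1, w3, w4}): φ is true.
  w4 (successors {w0, w4}): φ is true.
  w5 (successors {w0, w2, w3, w5}): φ is true.
For instance, at w5:
  At w5: □(◇s ∨ ¬p) is true, p is true, so □(◇s ∨ ¬p) ∨ p is true.
    At w5: □(◇s ∨ ¬p) requires ◇s ∨ ¬p at every successor {w0, w2, w3, w5}.
      At w0: ◇s ∨ ¬p is true.
      At w2: ◇s ∨ ¬p is true.
      At w3: ◇s ∨ ¬p is true.
      At w5: ◇s ∨ ¬p is true.
    So □(◇s ∨ ¬p) is true at w5.

Yes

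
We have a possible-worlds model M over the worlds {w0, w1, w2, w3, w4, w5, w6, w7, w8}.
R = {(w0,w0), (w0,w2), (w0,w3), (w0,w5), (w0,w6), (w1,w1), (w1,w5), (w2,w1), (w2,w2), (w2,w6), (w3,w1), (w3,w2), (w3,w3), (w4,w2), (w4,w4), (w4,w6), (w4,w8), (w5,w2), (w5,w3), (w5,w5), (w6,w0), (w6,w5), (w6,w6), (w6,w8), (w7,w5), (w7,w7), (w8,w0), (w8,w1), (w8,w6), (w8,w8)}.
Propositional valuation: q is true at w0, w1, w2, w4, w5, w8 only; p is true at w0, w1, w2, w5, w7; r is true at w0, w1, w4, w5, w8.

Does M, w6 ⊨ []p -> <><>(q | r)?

At w6: []p is false, <><>(q | r) is true, so []p -> <><>(q | r) is true.
  At w6: []p requires p at every successor {w0, w5, w6, w8}.
    p fails at w6, so []p is false at w6.
  At w6: <><>(q | r) requires <>(q | r) at some successor in {w0, w5, w6, w8}.
    <>(q | r) holds at w0, so <><>(q | r) is true at w6.
      At w0: <>(q | r) requires q | r at some successor in {w0, w2, w3, w5, w6}.
        q | r holds at w0, so <>(q | r) is true at w0.

Yes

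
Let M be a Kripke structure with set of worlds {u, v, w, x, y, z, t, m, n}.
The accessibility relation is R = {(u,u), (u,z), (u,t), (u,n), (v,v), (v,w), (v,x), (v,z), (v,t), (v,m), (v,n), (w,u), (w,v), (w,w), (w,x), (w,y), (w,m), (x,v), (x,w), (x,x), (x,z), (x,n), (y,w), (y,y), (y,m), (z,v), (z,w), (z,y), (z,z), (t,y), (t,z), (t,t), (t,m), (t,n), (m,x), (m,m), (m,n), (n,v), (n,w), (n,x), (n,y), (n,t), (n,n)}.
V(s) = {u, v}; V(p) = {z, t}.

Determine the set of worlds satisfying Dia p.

Let φ = Dia p. Evaluate φ at each world:
  u (successors {u, z, t, n}): φ is true.
  v (successors {v, w, x, z, t, m, n}): φ is true.
  w (successors {u, v, w, x, y, m}): φ is false.
  x (successors {v, w, x, z, n}): φ is true.
  y (successors {w, y, m}): φ is false.
  z (successors {v, w, y, z}): φ is true.
  t (successors {y, z, t, m, n}): φ is true.
  m (successors {x, m, n}): φ is false.
  n (successors {v, w, x, y, t, n}): φ is true.
For instance, at z:
  At z: Dia p requires p at some successor in {v, w, y, z}.
    p holds at z, so Dia p is true at z.
Satisfying worlds: {u, v, x, z, t, n}

u, v, x, z, t, n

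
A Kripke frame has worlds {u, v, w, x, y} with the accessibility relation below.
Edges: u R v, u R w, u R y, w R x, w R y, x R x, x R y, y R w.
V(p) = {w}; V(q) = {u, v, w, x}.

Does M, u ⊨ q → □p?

No

Recall that □ψ holds at a world iff ψ holds at every accessible world, and ◇ψ holds iff ψ holds at some accessible world.
At u: q is true, □p is false, so q → □p is false.
  At u: □p requires p at every successor {v, w, y}.
    p fails at v, so □p is false at u.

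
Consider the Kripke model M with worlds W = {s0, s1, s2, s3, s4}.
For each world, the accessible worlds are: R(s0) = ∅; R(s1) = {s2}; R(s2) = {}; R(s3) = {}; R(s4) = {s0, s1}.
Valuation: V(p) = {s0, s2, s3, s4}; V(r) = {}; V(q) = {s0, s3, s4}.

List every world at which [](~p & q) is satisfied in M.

s0, s2, s3

Recall that []ψ holds at a world iff ψ holds at every accessible world, and <>ψ holds iff ψ holds at some accessible world.
Let φ = [](~p & q). Evaluate φ at each world:
  s0 (successors ∅): φ is true.
  s1 (successors {s2}): φ is false.
  s2 (successors ∅): φ is true.
  s3 (successors ∅): φ is true.
  s4 (successors {s0, s1}): φ is false.
For instance, at s1:
  At s1: [](~p & q) requires ~p & q at every successor {s2}.
    ~p & q fails at s2, so [](~p & q) is false at s1.
Satisfying worlds: {s0, s2, s3}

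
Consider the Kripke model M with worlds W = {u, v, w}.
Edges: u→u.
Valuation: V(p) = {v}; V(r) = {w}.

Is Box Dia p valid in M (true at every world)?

No

Let φ = Box Dia p. Evaluate φ at each world:
  u (successors {u}): φ is false.
  v (successors ∅): φ is true.
  w (successors ∅): φ is true.
Detail at u (counterexample):
  At u: Box Dia p requires Dia p at every successor {u}.
    Dia p fails at u, so Box Dia p is false at u.
      At u: Dia p requires p at some successor in {u}.
        At u: p is false.
      So Dia p is false at u.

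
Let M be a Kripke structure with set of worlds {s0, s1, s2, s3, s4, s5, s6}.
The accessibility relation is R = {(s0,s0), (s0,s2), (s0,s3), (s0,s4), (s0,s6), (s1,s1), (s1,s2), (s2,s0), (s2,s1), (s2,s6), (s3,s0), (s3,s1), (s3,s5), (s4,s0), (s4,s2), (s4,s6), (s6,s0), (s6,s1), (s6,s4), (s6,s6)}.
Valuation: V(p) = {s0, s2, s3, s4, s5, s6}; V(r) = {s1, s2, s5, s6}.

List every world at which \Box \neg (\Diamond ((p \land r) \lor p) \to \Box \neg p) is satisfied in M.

Recall that \Box ψ holds at a world iff ψ holds at every accessible world, and \Diamond ψ holds iff ψ holds at some accessible world.
Let φ = \Box \neg (\Diamond ((p \land r) \lor p) \to \Box \neg p). Evaluate φ at each world:
  s0 (successors {s0, s2, s3, s4, s6}): φ is true.
  s1 (successors {s1, s2}): φ is true.
  s2 (successors {s0, s1, s6}): φ is true.
  s3 (successors {s0, s1, s5}): φ is false.
  s4 (successors {s0, s2, s6}): φ is true.
  s5 (successors ∅): φ is true.
  s6 (successors {s0, s1, s4, s6}): φ is true.
For instance, at s3:
  At s3: \Box \neg (\Diamond ((p \land r) \lor p) \to \Box \neg p) requires \neg (\Diamond ((p \land r) \lor p) \to \Box \neg p) at every successor {s0, s1, s5}.
    \neg (\Diamond ((p \land r) \lor p) \to \Box \neg p) fails at s5, so \Box \neg (\Diamond ((p \land r) \lor p) \to \Box \neg p) is false at s3.
      At s5: \Diamond ((p \land r) \lor p) \to \Box \neg p is true, so \neg (\Diamond ((p \land r) \lor p) \to \Box \neg p) is false.
Satisfying worlds: {s0, s1, s2, s4, s5, s6}

s0, s1, s2, s4, s5, s6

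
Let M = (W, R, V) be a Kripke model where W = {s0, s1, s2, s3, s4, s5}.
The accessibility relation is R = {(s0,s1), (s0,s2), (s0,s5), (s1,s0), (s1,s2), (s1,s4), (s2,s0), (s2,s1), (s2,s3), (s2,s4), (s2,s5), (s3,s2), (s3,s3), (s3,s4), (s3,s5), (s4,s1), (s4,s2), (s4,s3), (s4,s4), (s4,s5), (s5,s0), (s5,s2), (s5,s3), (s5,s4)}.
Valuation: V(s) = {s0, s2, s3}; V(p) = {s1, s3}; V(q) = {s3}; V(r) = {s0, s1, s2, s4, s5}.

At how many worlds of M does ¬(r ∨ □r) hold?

Let φ = ¬(r ∨ □r). Evaluate φ at each world:
  s0 (successors {s1, s2, s5}): φ is false.
  s1 (successors {s0, s2, s4}): φ is false.
  s2 (successors {s0, s1, s3, s4, s5}): φ is false.
  s3 (successors {s2, s3, s4, s5}): φ is true.
  s4 (successors {s1, s2, s3, s4, s5}): φ is false.
  s5 (successors {s0, s2, s3, s4}): φ is false.
For instance, at s4:
  At s4: r ∨ □r is true, so ¬(r ∨ □r) is false.
    At s4: r is true, □r is false, so r ∨ □r is true.
      At s4: □r requires r at every successor {s1, s2, s3, s4, s5}.
        r fails at s3, so □r is false at s4.
Satisfying worlds: {s3}

1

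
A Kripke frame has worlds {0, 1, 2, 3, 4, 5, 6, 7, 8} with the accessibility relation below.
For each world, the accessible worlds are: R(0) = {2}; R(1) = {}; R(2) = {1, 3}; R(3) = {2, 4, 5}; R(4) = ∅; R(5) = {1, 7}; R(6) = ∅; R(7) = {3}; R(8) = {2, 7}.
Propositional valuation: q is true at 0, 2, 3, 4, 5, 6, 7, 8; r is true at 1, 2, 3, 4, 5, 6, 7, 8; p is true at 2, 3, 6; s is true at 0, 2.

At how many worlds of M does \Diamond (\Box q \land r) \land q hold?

5

Let φ = \Diamond (\Box q \land r) \land q. Evaluate φ at each world:
  0 (successors {2}): φ is false.
  1 (successors ∅): φ is false.
  2 (successors {1, 3}): φ is true.
  3 (successors {2, 4, 5}): φ is true.
  4 (successors ∅): φ is false.
  5 (successors {1, 7}): φ is true.
  6 (successors ∅): φ is false.
  7 (successors {3}): φ is true.
  8 (successors {2, 7}): φ is true.
For instance, at 5:
  At 5: \Diamond (\Box q \land r) is true, q is true, so \Diamond (\Box q \land r) \land q is true.
    At 5: \Diamond (\Box q \land r) requires \Box q \land r at some successor in {1, 7}.
      \Box q \land r holds at 1, so \Diamond (\Box q \land r) is true at 5.
Satisfying worlds: {2, 3, 5, 7, 8}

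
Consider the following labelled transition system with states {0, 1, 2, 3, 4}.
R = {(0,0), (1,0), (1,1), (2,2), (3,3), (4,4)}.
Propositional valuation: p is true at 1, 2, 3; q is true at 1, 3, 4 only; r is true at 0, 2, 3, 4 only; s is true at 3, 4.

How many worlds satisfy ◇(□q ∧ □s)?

2

Recall that □ψ holds at a world iff ψ holds at every accessible world, and ◇ψ holds iff ψ holds at some accessible world.
Let φ = ◇(□q ∧ □s). Evaluate φ at each world:
  0 (successors {0}): φ is false.
  1 (successors {0, 1}): φ is false.
  2 (successors {2}): φ is false.
  3 (successors {3}): φ is true.
  4 (successors {4}): φ is true.
For instance, at 1:
  At 1: ◇(□q ∧ □s) requires □q ∧ □s at some successor in {0, 1}.
    At 0: □q ∧ □s is false.
    At 1: □q ∧ □s is false.
  So ◇(□q ∧ □s) is false at 1.
Satisfying worlds: {3, 4}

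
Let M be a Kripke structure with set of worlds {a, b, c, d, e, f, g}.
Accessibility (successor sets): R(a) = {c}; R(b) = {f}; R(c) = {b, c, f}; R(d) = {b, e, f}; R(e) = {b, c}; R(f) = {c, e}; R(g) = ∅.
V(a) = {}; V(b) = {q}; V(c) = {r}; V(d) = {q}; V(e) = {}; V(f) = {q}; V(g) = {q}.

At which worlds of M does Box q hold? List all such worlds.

Let φ = Box q. Evaluate φ at each world:
  a (successors {c}): φ is false.
  b (successors {f}): φ is true.
  c (successors {b, c, f}): φ is false.
  d (successors {b, e, f}): φ is false.
  e (successors {b, c}): φ is false.
  f (successors {c, e}): φ is false.
  g (successors ∅): φ is true.
For instance, at c:
  At c: Box q requires q at every successor {b, c, f}.
    q fails at c, so Box q is false at c.
Satisfying worlds: {b, g}

b, g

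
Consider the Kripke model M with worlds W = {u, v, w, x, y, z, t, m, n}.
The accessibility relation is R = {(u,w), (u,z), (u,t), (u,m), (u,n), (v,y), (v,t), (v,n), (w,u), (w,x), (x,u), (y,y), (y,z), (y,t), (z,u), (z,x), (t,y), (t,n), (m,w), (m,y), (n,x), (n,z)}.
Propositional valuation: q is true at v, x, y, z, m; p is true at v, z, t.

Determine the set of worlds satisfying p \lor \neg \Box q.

u, v, w, x, y, z, t, m

Let φ = p \lor \neg \Box q. Evaluate φ at each world:
  u (successors {w, z, t, m, n}): φ is true.
  v (successors {y, t, n}): φ is true.
  w (successors {u, x}): φ is true.
  x (successors {u}): φ is true.
  y (successors {y, z, t}): φ is true.
  z (successors {u, x}): φ is true.
  t (successors {y, n}): φ is true.
  m (successors {w, y}): φ is true.
  n (successors {x, z}): φ is false.
For instance, at x:
  At x: p is false, \neg \Box q is true, so p \lor \neg \Box q is true.
    At x: \Box q is false, so \neg \Box q is true.
      At x: \Box q requires q at every successor {u}.
        q fails at u, so \Box q is false at x.
Satisfying worlds: {u, v, w, x, y, z, t, m}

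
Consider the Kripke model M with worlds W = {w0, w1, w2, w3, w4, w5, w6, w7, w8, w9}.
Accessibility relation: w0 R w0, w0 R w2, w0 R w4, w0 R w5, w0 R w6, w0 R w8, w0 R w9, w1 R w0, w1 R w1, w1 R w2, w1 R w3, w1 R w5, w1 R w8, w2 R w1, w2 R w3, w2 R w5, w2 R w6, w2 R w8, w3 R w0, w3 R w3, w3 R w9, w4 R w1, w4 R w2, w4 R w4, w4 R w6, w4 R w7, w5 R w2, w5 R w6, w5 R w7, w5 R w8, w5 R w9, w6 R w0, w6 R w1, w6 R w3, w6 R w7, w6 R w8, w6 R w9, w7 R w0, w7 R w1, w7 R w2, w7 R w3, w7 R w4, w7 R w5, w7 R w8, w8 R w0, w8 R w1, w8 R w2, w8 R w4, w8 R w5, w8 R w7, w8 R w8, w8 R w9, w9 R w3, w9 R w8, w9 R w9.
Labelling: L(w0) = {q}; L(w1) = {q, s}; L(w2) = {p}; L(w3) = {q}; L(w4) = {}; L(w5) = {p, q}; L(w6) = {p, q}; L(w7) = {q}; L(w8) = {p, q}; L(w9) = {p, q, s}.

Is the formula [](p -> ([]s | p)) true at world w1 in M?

At w1: [](p -> ([]s | p)) requires p -> ([]s | p) at every successor {w0, w1, w2, w3, w5, w8}.
  At w0: p -> ([]s | p) is true.
  At w1: p -> ([]s | p) is true.
  At w2: p -> ([]s | p) is true.
  At w3: p -> ([]s | p) is true.
  At w5: p -> ([]s | p) is true.
  At w8: p -> ([]s | p) is true.
So [](p -> ([]s | p)) is true at w1.

Yes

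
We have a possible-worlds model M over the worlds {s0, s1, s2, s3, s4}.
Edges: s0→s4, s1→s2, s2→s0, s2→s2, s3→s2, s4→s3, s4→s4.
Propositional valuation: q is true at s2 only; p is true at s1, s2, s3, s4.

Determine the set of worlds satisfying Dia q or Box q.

s1, s2, s3

Let φ = Dia q or Box q. Evaluate φ at each world:
  s0 (successors {s4}): φ is false.
  s1 (successors {s2}): φ is true.
  s2 (successors {s0, s2}): φ is true.
  s3 (successors {s2}): φ is true.
  s4 (successors {s3, s4}): φ is false.
For instance, at s1:
  At s1: Dia q is true, Box q is true, so Dia q or Box q is true.
    At s1: Dia q requires q at some successor in {s2}.
      q holds at s2, so Dia q is true at s1.
    At s1: Box q requires q at every successor {s2}.
      At s2: q is true.
    So Box q is true at s1.
Satisfying worlds: {s1, s2, s3}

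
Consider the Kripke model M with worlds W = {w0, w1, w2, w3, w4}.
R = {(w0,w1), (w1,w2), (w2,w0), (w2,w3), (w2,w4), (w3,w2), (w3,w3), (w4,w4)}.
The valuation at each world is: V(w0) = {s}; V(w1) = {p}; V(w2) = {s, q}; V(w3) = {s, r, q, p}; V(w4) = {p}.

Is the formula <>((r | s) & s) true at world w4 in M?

No

Recall that <>ψ holds at a world iff ψ holds at some accessible world.
At w4: <>((r | s) & s) requires (r | s) & s at some successor in {w4}.
  At w4: (r | s) & s is false.
So <>((r | s) & s) is false at w4.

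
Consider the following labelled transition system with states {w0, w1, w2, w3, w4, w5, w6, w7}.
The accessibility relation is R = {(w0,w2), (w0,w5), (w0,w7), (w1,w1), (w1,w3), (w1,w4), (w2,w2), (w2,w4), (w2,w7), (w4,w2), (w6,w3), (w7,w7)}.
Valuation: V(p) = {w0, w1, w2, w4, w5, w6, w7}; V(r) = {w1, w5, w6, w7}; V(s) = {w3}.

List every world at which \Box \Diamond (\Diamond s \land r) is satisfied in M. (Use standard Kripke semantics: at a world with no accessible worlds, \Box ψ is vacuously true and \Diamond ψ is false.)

Let φ = \Box \Diamond (\Diamond s \land r). Evaluate φ at each world:
  w0 (successors {w2, w5, w7}): φ is false.
  w1 (successors {w1, w3, w4}): φ is false.
  w2 (successors {w2, w4, w7}): φ is false.
  w3 (successors ∅): φ is true.
  w4 (successors {w2}): φ is false.
  w5 (successors ∅): φ is true.
  w6 (successors {w3}): φ is false.
  w7 (successors {w7}): φ is false.
For instance, at w2:
  At w2: \Box \Diamond (\Diamond s \land r) requires \Diamond (\Diamond s \land r) at every successor {w2, w4, w7}.
    \Diamond (\Diamond s \land r) fails at w2, so \Box \Diamond (\Diamond s \land r) is false at w2.
      At w2: \Diamond (\Diamond s \land r) requires \Diamond s \land r at some successor in {w2, w4, w7}.
        At w2: \Diamond s \land r is false.
        At w4: \Diamond s \land r is false.
        At w7: \Diamond s \land r is false.
      So \Diamond (\Diamond s \land r) is false at w2.
Satisfying worlds: {w3, w5}

w3, w5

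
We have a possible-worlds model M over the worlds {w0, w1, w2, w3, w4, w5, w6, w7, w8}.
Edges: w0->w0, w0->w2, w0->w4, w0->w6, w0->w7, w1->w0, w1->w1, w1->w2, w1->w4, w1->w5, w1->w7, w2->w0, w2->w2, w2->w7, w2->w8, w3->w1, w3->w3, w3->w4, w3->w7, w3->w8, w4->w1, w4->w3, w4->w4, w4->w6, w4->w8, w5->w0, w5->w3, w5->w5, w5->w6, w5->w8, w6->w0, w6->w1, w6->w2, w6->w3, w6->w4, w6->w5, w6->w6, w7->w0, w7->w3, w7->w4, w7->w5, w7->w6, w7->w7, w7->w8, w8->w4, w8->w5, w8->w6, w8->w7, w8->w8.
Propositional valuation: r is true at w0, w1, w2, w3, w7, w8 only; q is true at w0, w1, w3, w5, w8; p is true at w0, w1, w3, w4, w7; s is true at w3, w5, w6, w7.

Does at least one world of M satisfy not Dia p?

Let φ = not Dia p. Evaluate φ at each world:
  w0 (successors {w0, w2, w4, w6, w7}): φ is false.
  w1 (successors {w0, w1, w2, w4, w5, w7}): φ is false.
  w2 (successors {w0, w2, w7, w8}): φ is false.
  w3 (successors {w1, w3, w4, w7, w8}): φ is false.
  w4 (successors {w1, w3, w4, w6, w8}): φ is false.
  w5 (successors {w0, w3, w5, w6, w8}): φ is false.
  w6 (successors {w0, w1, w2, w3, w4, w5, w6}): φ is false.
  w7 (successors {w0, w3, w4, w5, w6, w7, w8}): φ is false.
  w8 (successors {w4, w5, w6, w7, w8}): φ is false.
For instance, at w0:
  At w0: Dia p is true, so not Dia p is false.
    At w0: Dia p requires p at some successor in {w0, w2, w4, w6, w7}.
      p holds at w0, so Dia p is true at w0.

No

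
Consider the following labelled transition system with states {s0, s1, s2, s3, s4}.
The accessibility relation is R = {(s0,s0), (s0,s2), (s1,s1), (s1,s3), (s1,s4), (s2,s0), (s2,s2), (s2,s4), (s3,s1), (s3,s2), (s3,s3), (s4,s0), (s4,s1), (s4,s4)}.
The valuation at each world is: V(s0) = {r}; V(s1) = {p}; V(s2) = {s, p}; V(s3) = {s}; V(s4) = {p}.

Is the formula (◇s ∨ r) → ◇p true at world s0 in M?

Yes

At s0: ◇s ∨ r is true, ◇p is true, so (◇s ∨ r) → ◇p is true.
  At s0: ◇s is true, r is true, so ◇s ∨ r is true.
    At s0: ◇s requires s at some successor in {s0, s2}.
      s holds at s2, so ◇s is true at s0.
  At s0: ◇p requires p at some successor in {s0, s2}.
    p holds at s2, so ◇p is true at s0.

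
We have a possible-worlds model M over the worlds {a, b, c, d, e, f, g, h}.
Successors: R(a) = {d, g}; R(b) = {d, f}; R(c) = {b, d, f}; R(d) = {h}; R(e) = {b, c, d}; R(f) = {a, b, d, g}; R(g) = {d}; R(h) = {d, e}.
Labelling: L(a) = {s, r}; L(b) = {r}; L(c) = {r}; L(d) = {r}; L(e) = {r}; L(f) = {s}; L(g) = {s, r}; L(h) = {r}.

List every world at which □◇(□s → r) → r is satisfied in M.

Let φ = □◇(□s → r) → r. Evaluate φ at each world:
  a (successors {d, g}): φ is true.
  b (successors {d, f}): φ is true.
  c (successors {b, d, f}): φ is true.
  d (successors {h}): φ is true.
  e (successors {b, c, d}): φ is true.
  f (successors {a, b, d, g}): φ is false.
  g (successors {d}): φ is true.
  h (successors {d, e}): φ is true.
For instance, at h:
  At h: □◇(□s → r) is true, r is true, so □◇(□s → r) → r is true.
    At h: □◇(□s → r) requires ◇(□s → r) at every successor {d, e}.
      At d: ◇(□s → r) is true.
      At e: ◇(□s → r) is true.
    So □◇(□s → r) is true at h.
Satisfying worlds: {a, b, c, d, e, g, h}

a, b, c, d, e, g, h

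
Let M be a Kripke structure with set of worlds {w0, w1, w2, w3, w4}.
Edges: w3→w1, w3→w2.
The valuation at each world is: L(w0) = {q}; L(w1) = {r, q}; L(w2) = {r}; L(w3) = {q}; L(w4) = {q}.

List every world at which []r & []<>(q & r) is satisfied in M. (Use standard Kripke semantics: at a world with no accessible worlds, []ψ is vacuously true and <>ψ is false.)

Recall that []ψ holds at a world iff ψ holds at every accessible world, and <>ψ holds iff ψ holds at some accessible world.
Let φ = []r & []<>(q & r). Evaluate φ at each world:
  w0 (successors ∅): φ is true.
  w1 (successors ∅): φ is true.
  w2 (successors ∅): φ is true.
  w3 (successors {w1, w2}): φ is false.
  w4 (successors ∅): φ is true.
For instance, at w3:
  At w3: []r is true, []<>(q & r) is false, so []r & []<>(q & r) is false.
    At w3: []r requires r at every successor {w1, w2}.
      At w1: r is true.
      At w2: r is true.
    So []r is true at w3.
    At w3: []<>(q & r) requires <>(q & r) at every successor {w1, w2}.
      <>(q & r) fails at w1, so []<>(q & r) is false at w3.
Satisfying worlds: {w0, w1, w2, w4}

w0, w1, w2, w4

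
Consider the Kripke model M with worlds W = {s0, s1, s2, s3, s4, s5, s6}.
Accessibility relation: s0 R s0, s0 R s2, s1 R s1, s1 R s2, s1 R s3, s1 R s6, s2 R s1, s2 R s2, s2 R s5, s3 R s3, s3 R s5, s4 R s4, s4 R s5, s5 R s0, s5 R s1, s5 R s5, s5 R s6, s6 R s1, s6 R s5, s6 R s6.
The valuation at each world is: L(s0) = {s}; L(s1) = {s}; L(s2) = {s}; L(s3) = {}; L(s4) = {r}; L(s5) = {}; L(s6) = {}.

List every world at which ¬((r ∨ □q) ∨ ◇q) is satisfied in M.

s0, s1, s2, s3, s5, s6

Let φ = ¬((r ∨ □q) ∨ ◇q). Evaluate φ at each world:
  s0 (successors {s0, s2}): φ is true.
  s1 (successors {s1, s2, s3, s6}): φ is true.
  s2 (successors {s1, s2, s5}): φ is true.
  s3 (successors {s3, s5}): φ is true.
  s4 (successors {s4, s5}): φ is false.
  s5 (successors {s0, s1, s5, s6}): φ is true.
  s6 (successors {s1, s5, s6}): φ is true.
For instance, at s2:
  At s2: (r ∨ □q) ∨ ◇q is false, so ¬((r ∨ □q) ∨ ◇q) is true.
    At s2: r ∨ □q is false, ◇q is false, so (r ∨ □q) ∨ ◇q is false.
      At s2: r is false, □q is false, so r ∨ □q is false.
      At s2: ◇q requires q at some successor in {s1, s2, s5}.
        At s1: q is false.
        At s2: q is false.
        At s5: q is false.
      So ◇q is false at s2.
Satisfying worlds: {s0, s1, s2, s3, s5, s6}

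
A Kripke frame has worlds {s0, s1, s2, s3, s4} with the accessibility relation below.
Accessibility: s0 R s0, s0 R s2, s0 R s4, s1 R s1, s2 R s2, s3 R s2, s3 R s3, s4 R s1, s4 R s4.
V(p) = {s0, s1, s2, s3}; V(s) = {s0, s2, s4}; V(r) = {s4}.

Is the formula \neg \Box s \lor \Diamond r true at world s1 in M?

Yes

Recall that \Box ψ holds at a world iff ψ holds at every accessible world, and \Diamond ψ holds iff ψ holds at some accessible world.
At s1: \neg \Box s is true, \Diamond r is false, so \neg \Box s \lor \Diamond r is true.
  At s1: \Box s is false, so \neg \Box s is true.
    At s1: \Box s requires s at every successor {s1}.
      s fails at s1, so \Box s is false at s1.
  At s1: \Diamond r requires r at some successor in {s1}.
    At s1: r is false.
  So \Diamond r is false at s1.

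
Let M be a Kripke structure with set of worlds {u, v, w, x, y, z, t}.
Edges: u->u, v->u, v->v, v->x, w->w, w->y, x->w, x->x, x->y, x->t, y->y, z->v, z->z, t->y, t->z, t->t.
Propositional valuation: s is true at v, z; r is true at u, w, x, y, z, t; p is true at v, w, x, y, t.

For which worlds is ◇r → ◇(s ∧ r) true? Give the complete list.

Recall that ◇ψ holds at a world iff ψ holds at some accessible world.
Let φ = ◇r → ◇(s ∧ r). Evaluate φ at each world:
  u (successors {u}): φ is false.
  v (successors {u, v, x}): φ is false.
  w (successors {w, y}): φ is false.
  x (successors {w, x, y, t}): φ is false.
  y (successors {y}): φ is false.
  z (successors {v, z}): φ is true.
  t (successors {y, z, t}): φ is true.
For instance, at x:
  At x: ◇r is true, ◇(s ∧ r) is false, so ◇r → ◇(s ∧ r) is false.
    At x: ◇r requires r at some successor in {w, x, y, t}.
      r holds at w, so ◇r is true at x.
    At x: ◇(s ∧ r) requires s ∧ r at some successor in {w, x, y, t}.
      At w: s ∧ r is false.
      At x: s ∧ r is false.
      At y: s ∧ r is false.
      At t: s ∧ r is false.
    So ◇(s ∧ r) is false at x.
Satisfying worlds: {z, t}

z, t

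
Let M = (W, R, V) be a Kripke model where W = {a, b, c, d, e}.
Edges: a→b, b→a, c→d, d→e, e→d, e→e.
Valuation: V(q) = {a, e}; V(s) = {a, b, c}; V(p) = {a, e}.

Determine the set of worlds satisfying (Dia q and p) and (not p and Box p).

Let φ = (Dia q and p) and (not p and Box p). Evaluate φ at each world:
  a (successors {b}): φ is false.
  b (successors {a}): φ is false.
  c (successors {d}): φ is false.
  d (successors {e}): φ is false.
  e (successors {d, e}): φ is false.
For instance, at c:
  At c: Dia q and p is false, not p and Box p is false, so (Dia q and p) and (not p and Box p) is false.
    At c: Dia q is false, p is false, so Dia q and p is false.
      At c: Dia q requires q at some successor in {d}.
        At d: q is false.
      So Dia q is false at c.
    At c: not p is true, Box p is false, so not p and Box p is false.
      At c: Box p requires p at every successor {d}.
        p fails at d, so Box p is false at c.
Satisfying worlds: none.

none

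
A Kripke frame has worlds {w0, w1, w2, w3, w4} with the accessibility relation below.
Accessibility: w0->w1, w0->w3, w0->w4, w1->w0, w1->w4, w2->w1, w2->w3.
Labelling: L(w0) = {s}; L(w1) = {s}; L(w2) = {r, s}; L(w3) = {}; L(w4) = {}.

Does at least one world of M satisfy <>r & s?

Recall that <>ψ holds at a world iff ψ holds at some accessible world.
Let φ = <>r & s. Evaluate φ at each world:
  w0 (successors {w1, w3, w4}): φ is false.
  w1 (successors {w0, w4}): φ is false.
  w2 (successors {w1, w3}): φ is false.
  w3 (successors ∅): φ is false.
  w4 (successors ∅): φ is false.
For instance, at w1:
  At w1: <>r is false, s is true, so <>r & s is false.
    At w1: <>r requires r at some successor in {w0, w4}.
      At w0: r is false.
      At w4: r is false.
    So <>r is false at w1.

No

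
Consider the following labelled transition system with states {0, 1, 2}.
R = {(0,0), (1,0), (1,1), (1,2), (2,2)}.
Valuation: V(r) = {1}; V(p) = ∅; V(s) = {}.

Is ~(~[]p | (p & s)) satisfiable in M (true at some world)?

No

Let φ = ~(~[]p | (p & s)). Evaluate φ at each world:
  0 (successors {0}): φ is false.
  1 (successors {0, 1, 2}): φ is false.
  2 (successors {2}): φ is false.
For instance, at 1:
  At 1: ~[]p | (p & s) is true, so ~(~[]p | (p & s)) is false.
    At 1: ~[]p is true, p & s is false, so ~[]p | (p & s) is true.
      At 1: []p is false, so ~[]p is true.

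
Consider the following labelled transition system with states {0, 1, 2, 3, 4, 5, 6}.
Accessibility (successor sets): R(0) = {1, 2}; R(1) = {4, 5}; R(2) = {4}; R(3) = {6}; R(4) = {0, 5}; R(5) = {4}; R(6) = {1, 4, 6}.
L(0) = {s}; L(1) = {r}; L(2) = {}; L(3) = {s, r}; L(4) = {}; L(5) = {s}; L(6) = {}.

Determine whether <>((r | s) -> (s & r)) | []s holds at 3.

Yes

Recall that []ψ holds at a world iff ψ holds at every accessible world, and <>ψ holds iff ψ holds at some accessible world.
At 3: <>((r | s) -> (s & r)) is true, []s is false, so <>((r | s) -> (s & r)) | []s is true.
  At 3: <>((r | s) -> (s & r)) requires (r | s) -> (s & r) at some successor in {6}.
    (r | s) -> (s & r) holds at 6, so <>((r | s) -> (s & r)) is true at 3.
  At 3: []s requires s at every successor {6}.
    s fails at 6, so []s is false at 3.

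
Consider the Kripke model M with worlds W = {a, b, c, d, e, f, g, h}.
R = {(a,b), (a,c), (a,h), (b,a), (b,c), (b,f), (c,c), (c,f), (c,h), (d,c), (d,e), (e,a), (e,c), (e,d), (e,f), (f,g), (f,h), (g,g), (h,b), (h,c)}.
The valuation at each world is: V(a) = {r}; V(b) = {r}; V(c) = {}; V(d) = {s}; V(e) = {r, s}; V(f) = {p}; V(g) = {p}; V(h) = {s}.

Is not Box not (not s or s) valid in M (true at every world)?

Yes

Let φ = not Box not (not s or s). Evaluate φ at each world:
  a (successors {b, c, h}): φ is true.
  b (successors {a, c, f}): φ is true.
  c (successors {c, f, h}): φ is true.
  d (successors {c, e}): φ is true.
  e (successors {a, c, d, f}): φ is true.
  f (successors {g, h}): φ is true.
  g (successors {g}): φ is true.
  h (successors {b, c}): φ is true.
For instance, at g:
  At g: Box not (not s or s) is false, so not Box not (not s or s) is true.
    At g: Box not (not s or s) requires not (not s or s) at every successor {g}.
      not (not s or s) fails at g, so Box not (not s or s) is false at g.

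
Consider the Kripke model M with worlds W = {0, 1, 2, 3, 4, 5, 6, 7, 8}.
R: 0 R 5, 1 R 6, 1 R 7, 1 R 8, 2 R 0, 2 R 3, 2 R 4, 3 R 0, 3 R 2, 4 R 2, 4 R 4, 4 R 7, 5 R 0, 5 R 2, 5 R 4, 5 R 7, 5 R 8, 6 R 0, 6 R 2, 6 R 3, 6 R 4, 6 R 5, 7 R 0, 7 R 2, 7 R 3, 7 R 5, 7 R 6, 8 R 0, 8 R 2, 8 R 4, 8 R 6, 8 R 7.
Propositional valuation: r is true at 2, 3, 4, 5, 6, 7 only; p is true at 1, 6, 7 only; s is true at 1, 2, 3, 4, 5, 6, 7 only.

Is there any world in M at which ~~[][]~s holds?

Let φ = ~~[][]~s. Evaluate φ at each world:
  0 (successors {5}): φ is false.
  1 (successors {6, 7, 8}): φ is false.
  2 (successors {0, 3, 4}): φ is false.
  3 (successors {0, 2}): φ is false.
  4 (successors {2, 4, 7}): φ is false.
  5 (successors {0, 2, 4, 7, 8}): φ is false.
  6 (successors {0, 2, 3, 4, 5}): φ is false.
  7 (successors {0, 2, 3, 5, 6}): φ is false.
  8 (successors {0, 2, 4, 6, 7}): φ is false.
For instance, at 1:
  At 1: ~[][]~s is true, so ~~[][]~s is false.
    At 1: [][]~s is false, so ~[][]~s is true.
      At 1: [][]~s requires []~s at every successor {6, 7, 8}.
        []~s fails at 6, so [][]~s is false at 1.

No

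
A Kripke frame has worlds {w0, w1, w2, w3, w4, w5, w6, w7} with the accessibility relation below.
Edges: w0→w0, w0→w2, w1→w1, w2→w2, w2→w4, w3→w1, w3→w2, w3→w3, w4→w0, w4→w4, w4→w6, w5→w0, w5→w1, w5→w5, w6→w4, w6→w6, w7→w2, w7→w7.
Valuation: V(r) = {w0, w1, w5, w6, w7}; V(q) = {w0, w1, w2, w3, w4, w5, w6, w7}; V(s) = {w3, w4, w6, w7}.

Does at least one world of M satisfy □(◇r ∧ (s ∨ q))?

Let φ = □(◇r ∧ (s ∨ q)). Evaluate φ at each world:
  w0 (successors {w0, w2}): φ is false.
  w1 (successors {w1}): φ is true.
  w2 (successors {w2, w4}): φ is false.
  w3 (successors {w1, w2, w3}): φ is false.
  w4 (successors {w0, w4, w6}): φ is true.
  w5 (successors {w0, w1, w5}): φ is true.
  w6 (successors {w4, w6}): φ is true.
  w7 (successors {w2, w7}): φ is false.
Detail at w1 (witness):
  At w1: □(◇r ∧ (s ∨ q)) requires ◇r ∧ (s ∨ q) at every successor {w1}.
      At w1: ◇r is true, s ∨ q is true, so ◇r ∧ (s ∨ q) is true.
  So □(◇r ∧ (s ∨ q)) is true at w1.

Yes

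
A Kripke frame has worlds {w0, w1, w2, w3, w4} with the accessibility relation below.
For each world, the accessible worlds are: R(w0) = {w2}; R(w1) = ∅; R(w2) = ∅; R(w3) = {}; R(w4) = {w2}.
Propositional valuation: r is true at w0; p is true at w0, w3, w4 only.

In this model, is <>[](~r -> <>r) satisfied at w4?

Recall that []ψ holds at a world iff ψ holds at every accessible world, and <>ψ holds iff ψ holds at some accessible world.
At w4: <>[](~r -> <>r) requires [](~r -> <>r) at some successor in {w2}.
  [](~r -> <>r) holds at w2, so <>[](~r -> <>r) is true at w4.
    At w2: no accessible worlds, so [](~r -> <>r) holds vacuously.

Yes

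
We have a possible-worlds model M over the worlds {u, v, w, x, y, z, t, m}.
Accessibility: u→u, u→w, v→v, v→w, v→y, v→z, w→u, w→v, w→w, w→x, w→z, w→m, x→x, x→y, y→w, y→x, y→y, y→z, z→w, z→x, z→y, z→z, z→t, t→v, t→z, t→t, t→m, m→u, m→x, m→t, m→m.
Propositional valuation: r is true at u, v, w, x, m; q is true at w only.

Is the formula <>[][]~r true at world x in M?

No

At x: <>[][]~r requires [][]~r at some successor in {x, y}.
  At x: [][]~r is false.
  At y: [][]~r is false.
So <>[][]~r is false at x.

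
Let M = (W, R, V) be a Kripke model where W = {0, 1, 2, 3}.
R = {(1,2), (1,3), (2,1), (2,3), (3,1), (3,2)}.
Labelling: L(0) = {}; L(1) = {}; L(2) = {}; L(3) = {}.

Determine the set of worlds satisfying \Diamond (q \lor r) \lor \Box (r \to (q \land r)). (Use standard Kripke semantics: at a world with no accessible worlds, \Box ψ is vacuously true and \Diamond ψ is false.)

0, 1, 2, 3

Let φ = \Diamond (q \lor r) \lor \Box (r \to (q \land r)). Evaluate φ at each world:
  0 (successors ∅): φ is true.
  1 (successors {2, 3}): φ is true.
  2 (successors {1, 3}): φ is true.
  3 (successors {1, 2}): φ is true.
For instance, at 3:
  At 3: \Diamond (q \lor r) is false, \Box (r \to (q \land r)) is true, so \Diamond (q \lor r) \lor \Box (r \to (q \land r)) is true.
    At 3: \Diamond (q \lor r) requires q \lor r at some successor in {1, 2}.
      At 1: q \lor r is false.
      At 2: q \lor r is false.
    So \Diamond (q \lor r) is false at 3.
    At 3: \Box (r \to (q \land r)) requires r \to (q \land r) at every successor {1, 2}.
      At 1: r \to (q \land r) is true.
      At 2: r \to (q \land r) is true.
    So \Box (r \to (q \land r)) is true at 3.
Satisfying worlds: {0, 1, 2, 3}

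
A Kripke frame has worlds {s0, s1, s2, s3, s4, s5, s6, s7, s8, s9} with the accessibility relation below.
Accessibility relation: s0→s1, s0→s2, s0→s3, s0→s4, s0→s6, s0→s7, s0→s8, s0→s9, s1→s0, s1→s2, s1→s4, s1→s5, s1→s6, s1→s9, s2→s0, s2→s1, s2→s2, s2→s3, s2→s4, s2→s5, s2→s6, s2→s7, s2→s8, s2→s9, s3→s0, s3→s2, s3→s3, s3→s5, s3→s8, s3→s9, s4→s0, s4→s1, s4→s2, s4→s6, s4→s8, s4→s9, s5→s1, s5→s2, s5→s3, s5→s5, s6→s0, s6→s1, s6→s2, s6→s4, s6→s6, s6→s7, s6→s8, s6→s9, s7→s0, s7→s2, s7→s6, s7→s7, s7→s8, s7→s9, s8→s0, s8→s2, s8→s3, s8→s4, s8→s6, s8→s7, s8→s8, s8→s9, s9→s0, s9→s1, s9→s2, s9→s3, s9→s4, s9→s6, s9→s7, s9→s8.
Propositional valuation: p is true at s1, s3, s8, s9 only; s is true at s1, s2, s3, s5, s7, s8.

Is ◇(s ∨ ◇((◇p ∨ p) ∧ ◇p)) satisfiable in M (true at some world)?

Let φ = ◇(s ∨ ◇((◇p ∨ p) ∧ ◇p)). Evaluate φ at each world:
  s0 (successors {s1, s2, s3, s4, s6, s7, s8, s9}): φ is true.
  s1 (successors {s0, s2, s4, s5, s6, s9}): φ is true.
  s2 (successors {s0, s1, s2, s3, s4, s5, s6, s7, s8, s9}): φ is true.
  s3 (successors {s0, s2, s3, s5, s8, s9}): φ is true.
  s4 (successors {s0, s1, s2, s6, s8, s9}): φ is true.
  s5 (successors {s1, s2, s3, s5}): φ is true.
  s6 (successors {s0, s1, s2, s4, s6, s7, s8, s9}): φ is true.
  s7 (successors {s0, s2, s6, s7, s8, s9}): φ is true.
  s8 (successors {s0, s2, s3, s4, s6, s7, s8, s9}): φ is true.
  s9 (successors {s0, s1, s2, s3, s4, s6, s7, s8}): φ is true.
Detail at s0 (witness):
  At s0: ◇(s ∨ ◇((◇p ∨ p) ∧ ◇p)) requires s ∨ ◇((◇p ∨ p) ∧ ◇p) at some successor in {s1, s2, s3, s4, s6, s7, s8, s9}.
    s ∨ ◇((◇p ∨ p) ∧ ◇p) holds at s1, so ◇(s ∨ ◇((◇p ∨ p) ∧ ◇p)) is true at s0.
      At s1: s is true, ◇((◇p ∨ p) ∧ ◇p) is true, so s ∨ ◇((◇p ∨ p) ∧ ◇p) is true.

Yes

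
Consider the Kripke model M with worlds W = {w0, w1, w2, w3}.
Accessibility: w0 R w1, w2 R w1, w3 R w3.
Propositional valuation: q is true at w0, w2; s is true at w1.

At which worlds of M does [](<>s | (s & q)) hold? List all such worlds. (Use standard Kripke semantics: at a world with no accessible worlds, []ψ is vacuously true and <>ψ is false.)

Let φ = [](<>s | (s & q)). Evaluate φ at each world:
  w0 (successors {w1}): φ is false.
  w1 (successors ∅): φ is true.
  w2 (successors {w1}): φ is false.
  w3 (successors {w3}): φ is false.
For instance, at w3:
  At w3: [](<>s | (s & q)) requires <>s | (s & q) at every successor {w3}.
    <>s | (s & q) fails at w3, so [](<>s | (s & q)) is false at w3.
      At w3: <>s is false, s & q is false, so <>s | (s & q) is false.
Satisfying worlds: {w1}

w1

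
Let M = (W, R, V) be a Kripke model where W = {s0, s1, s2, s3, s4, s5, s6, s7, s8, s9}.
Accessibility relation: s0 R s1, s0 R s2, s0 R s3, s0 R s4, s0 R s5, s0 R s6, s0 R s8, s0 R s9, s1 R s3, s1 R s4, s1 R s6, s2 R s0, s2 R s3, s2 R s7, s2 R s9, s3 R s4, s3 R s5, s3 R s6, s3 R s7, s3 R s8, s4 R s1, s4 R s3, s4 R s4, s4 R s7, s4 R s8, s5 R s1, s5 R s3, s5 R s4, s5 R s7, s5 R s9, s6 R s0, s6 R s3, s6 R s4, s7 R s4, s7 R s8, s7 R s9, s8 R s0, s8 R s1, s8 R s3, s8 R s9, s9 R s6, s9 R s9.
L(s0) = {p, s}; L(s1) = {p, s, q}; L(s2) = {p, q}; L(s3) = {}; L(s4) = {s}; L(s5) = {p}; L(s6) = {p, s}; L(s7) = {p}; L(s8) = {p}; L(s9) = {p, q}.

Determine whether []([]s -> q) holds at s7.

Yes

At s7: []([]s -> q) requires []s -> q at every successor {s4, s8, s9}.
    At s4: []s is false, q is false, so []s -> q is true.
      At s4: []s requires s at every successor {s1, s3, s4, s7, s8}.
        s fails at s3, so []s is false at s4.
    At s8: []s is false, q is false, so []s -> q is true.
      At s8: []s requires s at every successor {s0, s1, s3, s9}.
        s fails at s3, so []s is false at s8.
    At s9: []s is false, q is true, so []s -> q is true.
      At s9: []s requires s at every successor {s6, s9}.
        s fails at s9, so []s is false at s9.
So []([]s -> q) is true at s7.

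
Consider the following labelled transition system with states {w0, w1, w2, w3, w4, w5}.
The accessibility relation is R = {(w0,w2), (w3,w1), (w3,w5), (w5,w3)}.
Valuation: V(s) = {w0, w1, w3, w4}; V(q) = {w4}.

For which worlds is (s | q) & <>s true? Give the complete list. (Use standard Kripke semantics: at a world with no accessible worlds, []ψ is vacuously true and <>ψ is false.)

w3

Let φ = (s | q) & <>s. Evaluate φ at each world:
  w0 (successors {w2}): φ is false.
  w1 (successors ∅): φ is false.
  w2 (successors ∅): φ is false.
  w3 (successors {w1, w5}): φ is true.
  w4 (successors ∅): φ is false.
  w5 (successors {w3}): φ is false.
For instance, at w3:
  At w3: s | q is true, <>s is true, so (s | q) & <>s is true.
    At w3: <>s requires s at some successor in {w1, w5}.
      s holds at w1, so <>s is true at w3.
Satisfying worlds: {w3}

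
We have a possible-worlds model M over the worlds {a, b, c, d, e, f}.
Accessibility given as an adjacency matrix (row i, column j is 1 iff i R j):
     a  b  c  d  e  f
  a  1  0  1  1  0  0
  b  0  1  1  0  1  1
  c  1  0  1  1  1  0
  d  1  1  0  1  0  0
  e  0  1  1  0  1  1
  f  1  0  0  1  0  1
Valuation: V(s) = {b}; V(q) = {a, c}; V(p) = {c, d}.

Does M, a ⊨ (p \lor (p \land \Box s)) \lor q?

Yes

At a: p \lor (p \land \Box s) is false, q is true, so (p \lor (p \land \Box s)) \lor q is true.
  At a: p is false, p \land \Box s is false, so p \lor (p \land \Box s) is false.
    At a: p is false, \Box s is false, so p \land \Box s is false.
      At a: \Box s requires s at every successor {a, c, d}.
        s fails at a, so \Box s is false at a.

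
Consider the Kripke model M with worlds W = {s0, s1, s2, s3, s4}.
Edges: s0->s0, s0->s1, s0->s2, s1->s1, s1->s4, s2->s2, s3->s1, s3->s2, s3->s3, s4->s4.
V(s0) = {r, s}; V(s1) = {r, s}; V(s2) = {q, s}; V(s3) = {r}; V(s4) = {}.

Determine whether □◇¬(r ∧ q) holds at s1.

Yes

At s1: □◇¬(r ∧ q) requires ◇¬(r ∧ q) at every successor {s1, s4}.
    At s1: ◇¬(r ∧ q) requires ¬(r ∧ q) at some successor in {s1, s4}.
      ¬(r ∧ q) holds at s1, so ◇¬(r ∧ q) is true at s1.
    At s4: ◇¬(r ∧ q) requires ¬(r ∧ q) at some successor in {s4}.
      ¬(r ∧ q) holds at s4, so ◇¬(r ∧ q) is true at s4.
So □◇¬(r ∧ q) is true at s1.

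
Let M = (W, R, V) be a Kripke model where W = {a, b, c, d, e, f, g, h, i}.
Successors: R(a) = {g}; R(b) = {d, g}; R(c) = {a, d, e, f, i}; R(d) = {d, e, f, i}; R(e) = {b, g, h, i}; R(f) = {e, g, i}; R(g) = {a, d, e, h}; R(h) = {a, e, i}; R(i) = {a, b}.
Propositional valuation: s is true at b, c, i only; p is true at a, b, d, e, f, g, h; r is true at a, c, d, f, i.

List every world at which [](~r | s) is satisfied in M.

a, e, f

Let φ = [](~r | s). Evaluate φ at each world:
  a (successors {g}): φ is true.
  b (successors {d, g}): φ is false.
  c (successors {a, d, e, f, i}): φ is false.
  d (successors {d, e, f, i}): φ is false.
  e (successors {b, g, h, i}): φ is true.
  f (successors {e, g, i}): φ is true.
  g (successors {a, d, e, h}): φ is false.
  h (successors {a, e, i}): φ is false.
  i (successors {a, b}): φ is false.
For instance, at b:
  At b: [](~r | s) requires ~r | s at every successor {d, g}.
    ~r | s fails at d, so [](~r | s) is false at b.
Satisfying worlds: {a, e, f}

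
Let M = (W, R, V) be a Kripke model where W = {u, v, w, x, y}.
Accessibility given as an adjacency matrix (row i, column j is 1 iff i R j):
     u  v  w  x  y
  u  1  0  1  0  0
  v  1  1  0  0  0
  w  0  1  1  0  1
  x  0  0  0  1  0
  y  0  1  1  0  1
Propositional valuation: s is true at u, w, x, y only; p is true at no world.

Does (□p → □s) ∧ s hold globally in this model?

No

Recall that □ψ holds at a world iff ψ holds at every accessible world, and ◇ψ holds iff ψ holds at some accessible world.
Let φ = (□p → □s) ∧ s. Evaluate φ at each world:
  u (successors {u, w}): φ is true.
  v (successors {u, v}): φ is false.
  w (successors {v, w, y}): φ is true.
  x (successors {x}): φ is true.
  y (successors {v, w, y}): φ is true.
Detail at v (counterexample):
  At v: □p → □s is true, s is false, so (□p → □s) ∧ s is false.
    At v: □p is false, □s is false, so □p → □s is true.
      At v: □p requires p at every successor {u, v}.
        p fails at u, so □p is false at v.
      At v: □s requires s at every successor {u, v}.
        s fails at v, so □s is false at v.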